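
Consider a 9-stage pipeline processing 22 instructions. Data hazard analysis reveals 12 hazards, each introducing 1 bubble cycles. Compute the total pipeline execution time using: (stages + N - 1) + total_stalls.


Base cycles = 9 + 22 - 1 = 30
Total stalls = 12 * 1 = 12
Total = 30 + 12 = 42

42


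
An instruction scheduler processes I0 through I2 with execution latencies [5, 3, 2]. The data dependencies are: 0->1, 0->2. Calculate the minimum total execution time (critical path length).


Compute longest path through dependency graph: dist(Ik) = max over predecessors of dist + latency(Ik).
dist(I0) = latency 5 = 5
dist(I1) = dist(I0) + 3 = 5 + 3 = 8
dist(I2) = dist(I0) + 2 = 5 + 2 = 7
Critical path = max dist = 8

8


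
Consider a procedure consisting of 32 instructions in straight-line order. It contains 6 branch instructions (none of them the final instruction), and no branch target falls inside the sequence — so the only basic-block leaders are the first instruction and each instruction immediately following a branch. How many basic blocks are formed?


With no in-sequence branch targets, the leaders are the first instruction plus the instruction after each branch.
Number of basic blocks = branches + 1
= 6 + 1 = 7

7


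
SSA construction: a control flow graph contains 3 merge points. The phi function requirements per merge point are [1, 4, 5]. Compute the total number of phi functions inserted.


Total phi functions = sum of phi functions at each join node
= 1 + 4 + 5 = 10

10


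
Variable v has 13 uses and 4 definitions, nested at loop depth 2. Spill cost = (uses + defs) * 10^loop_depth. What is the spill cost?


uses + defs = 13 + 4 = 17
10^2 = 100
Spill cost = 17 * 100 = 1700

1700


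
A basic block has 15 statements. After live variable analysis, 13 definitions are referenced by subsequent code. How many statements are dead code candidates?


Dead code = total statements - live definitions
= 15 - 13 = 2

2


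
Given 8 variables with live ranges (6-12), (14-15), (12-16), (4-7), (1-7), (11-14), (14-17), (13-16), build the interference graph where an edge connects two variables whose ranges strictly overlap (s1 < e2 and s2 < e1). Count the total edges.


Check all pairs for overlapping intervals.
Two intervals (s1,e1) and (s2,e2) overlap if s1 < e2 and s2 < e1.
v0 (6-12) vs v1..v7: overlaps v3, v4, v5 -> 3
v1 (14-15) vs v2..v7: overlaps v2, v6, v7 -> 3
v2 (12-16) vs v3..v7: overlaps v5, v6, v7 -> 3
v3 (4-7) vs v4..v7: overlaps v4 -> 1
v4 (1-7) vs v5..v7: overlaps none -> 0
v5 (11-14) vs v6..v7: overlaps v7 -> 1
v6 (14-17) vs v7: overlaps v7 -> 1
Total overlapping pairs = 3 + 3 + 3 + 1 + 0 + 1 + 1 = 12

12


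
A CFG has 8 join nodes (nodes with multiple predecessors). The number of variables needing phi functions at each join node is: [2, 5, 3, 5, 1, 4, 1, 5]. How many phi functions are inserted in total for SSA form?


Total phi functions = sum of phi functions at each join node
= 2 + 5 + 3 + 5 + 1 + 4 + 1 + 5 = 26

26


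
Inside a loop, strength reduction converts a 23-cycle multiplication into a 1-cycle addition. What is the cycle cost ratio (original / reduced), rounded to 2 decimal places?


Ratio = mult_cost / add_cost = 23 / 1 = 23.0

23.0


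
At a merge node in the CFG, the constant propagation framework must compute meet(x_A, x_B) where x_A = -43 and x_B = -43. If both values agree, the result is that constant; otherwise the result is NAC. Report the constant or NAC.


Meet operation: if both paths give the same constant, result is that constant; if they differ, result is NAC (not-a-constant).
Path A: -43, Path B: -43 -> equal
Result: constant -> -43

-43


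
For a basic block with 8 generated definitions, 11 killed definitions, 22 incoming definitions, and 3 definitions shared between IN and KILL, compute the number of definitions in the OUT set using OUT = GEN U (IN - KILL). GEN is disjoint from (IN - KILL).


IN - KILL: 22 - 3 = 19 surviving definitions
OUT = GEN + surviving = 8 + 19 = 27

27


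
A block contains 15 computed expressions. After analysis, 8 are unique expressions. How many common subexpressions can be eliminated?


CSE count = total expressions - unique expressions
= 15 - 8 = 7

7


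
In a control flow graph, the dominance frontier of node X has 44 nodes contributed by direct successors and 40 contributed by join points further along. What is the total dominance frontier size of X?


DF(X) = direct successor contributions + join point contributions
= 44 + 40 = 84

84


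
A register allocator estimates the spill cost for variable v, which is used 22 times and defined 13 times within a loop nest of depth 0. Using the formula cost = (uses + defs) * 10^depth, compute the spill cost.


uses + defs = 22 + 13 = 35
10^0 = 1
Spill cost = 35 * 1 = 35

35


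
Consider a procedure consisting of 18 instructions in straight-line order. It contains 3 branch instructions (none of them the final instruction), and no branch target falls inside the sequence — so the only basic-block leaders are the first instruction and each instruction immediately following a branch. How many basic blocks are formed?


With no in-sequence branch targets, the leaders are the first instruction plus the instruction after each branch.
Number of basic blocks = branches + 1
= 3 + 1 = 4

4


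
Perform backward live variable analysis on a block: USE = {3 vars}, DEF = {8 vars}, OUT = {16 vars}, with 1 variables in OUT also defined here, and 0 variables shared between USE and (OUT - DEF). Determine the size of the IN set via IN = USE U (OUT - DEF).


OUT - DEF: 16 - 1 = 15
|IN| = |USE| + |OUT - DEF| - |USE ∩ (OUT - DEF)| = 3 + 15 - 0 = 18

18


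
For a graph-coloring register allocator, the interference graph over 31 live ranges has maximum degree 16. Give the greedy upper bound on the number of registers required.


Greedy coloring never needs more than (max_degree + 1) colors: when coloring a vertex, at most max_degree neighbors are already colored.
Upper bound = 16 + 1 = 17

17


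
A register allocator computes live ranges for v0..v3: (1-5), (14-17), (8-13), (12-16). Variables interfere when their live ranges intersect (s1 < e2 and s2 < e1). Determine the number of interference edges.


Check all pairs for overlapping intervals.
Two intervals (s1,e1) and (s2,e2) overlap if s1 < e2 and s2 < e1.
v0 (1-5) vs v1..v3: overlaps none -> 0
v1 (14-17) vs v2..v3: overlaps v3 -> 1
v2 (8-13) vs v3: overlaps v3 -> 1
Total overlapping pairs = 0 + 1 + 1 = 2

2


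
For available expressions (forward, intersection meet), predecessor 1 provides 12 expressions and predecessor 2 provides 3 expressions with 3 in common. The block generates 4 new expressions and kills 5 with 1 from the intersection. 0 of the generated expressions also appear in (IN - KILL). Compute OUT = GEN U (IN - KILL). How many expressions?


IN = intersection of predecessors = 3
IN - KILL = 3 - 1 = 2
|OUT| = |GEN| + |IN - KILL| - |GEN ∩ (IN - KILL)| = 4 + 2 - 0 = 6

6


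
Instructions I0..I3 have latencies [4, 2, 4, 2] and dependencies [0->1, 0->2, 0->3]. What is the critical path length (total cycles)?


Compute longest path through dependency graph: dist(Ik) = max over predecessors of dist + latency(Ik).
dist(I0) = latency 4 = 4
dist(I1) = dist(I0) + 2 = 4 + 2 = 6
dist(I2) = dist(I0) + 4 = 4 + 4 = 8
dist(I3) = dist(I0) + 2 = 4 + 2 = 6
Critical path = max dist = 8

8


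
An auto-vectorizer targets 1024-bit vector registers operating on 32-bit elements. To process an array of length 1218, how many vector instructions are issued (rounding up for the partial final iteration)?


Width = 1024 / 32 = 32 elements per vector op
Iterations = ceil(1218 / 32) = 39

39


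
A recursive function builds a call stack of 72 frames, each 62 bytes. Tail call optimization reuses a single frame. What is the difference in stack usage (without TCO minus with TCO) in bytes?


Without TCO: 72 * 62 = 4464 bytes
With TCO: reuse 1 frame = 62 bytes
Savings = 4464 - 62 = 4402

4402


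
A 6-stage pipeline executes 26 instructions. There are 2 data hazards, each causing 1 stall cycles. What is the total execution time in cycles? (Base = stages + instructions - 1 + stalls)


Base cycles = 6 + 26 - 1 = 31
Total stalls = 2 * 1 = 2
Total = 31 + 2 = 33

33


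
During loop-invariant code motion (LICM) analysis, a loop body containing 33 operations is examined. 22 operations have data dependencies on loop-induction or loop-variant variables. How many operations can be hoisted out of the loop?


Invariant candidates = total - loop-dependent
= 33 - 22 = 11

11


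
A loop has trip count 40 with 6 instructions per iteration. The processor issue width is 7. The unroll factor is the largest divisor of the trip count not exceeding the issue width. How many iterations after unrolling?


Largest divisor of 40 <= 7 is 5
New iterations = 40 / 5 = 8

8


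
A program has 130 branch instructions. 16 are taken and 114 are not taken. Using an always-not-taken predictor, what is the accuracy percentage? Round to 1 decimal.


Predictor: always-not-taken
Correct predictions = 114
Accuracy = 114 / 130 * 100 = 87.7%

87.7


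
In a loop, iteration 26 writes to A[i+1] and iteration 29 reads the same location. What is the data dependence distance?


Distance = read iteration - write iteration
= 29 - 26 = 3

3


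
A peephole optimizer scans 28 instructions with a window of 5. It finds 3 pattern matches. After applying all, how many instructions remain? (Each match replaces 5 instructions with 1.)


Each match removes 4 instructions.
Total removed = 3 * 4 = 12
Remaining = 28 - 12 = 16

16


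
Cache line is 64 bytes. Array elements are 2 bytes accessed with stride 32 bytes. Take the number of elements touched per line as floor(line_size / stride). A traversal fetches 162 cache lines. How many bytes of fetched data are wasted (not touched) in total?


Elements per line = floor(64 / 32) = 2
Bytes used per line = 2 * 2 = 4
Wasted per line = 64 - 4 = 60
Total wasted = 60 * 162 = 9720

9720


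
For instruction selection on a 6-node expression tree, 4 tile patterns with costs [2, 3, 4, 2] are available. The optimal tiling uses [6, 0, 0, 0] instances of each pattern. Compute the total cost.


Total cost = sum(count_i * cost_i)
= 6*2 + 0*3 + 0*4 + 0*2
= 12

12


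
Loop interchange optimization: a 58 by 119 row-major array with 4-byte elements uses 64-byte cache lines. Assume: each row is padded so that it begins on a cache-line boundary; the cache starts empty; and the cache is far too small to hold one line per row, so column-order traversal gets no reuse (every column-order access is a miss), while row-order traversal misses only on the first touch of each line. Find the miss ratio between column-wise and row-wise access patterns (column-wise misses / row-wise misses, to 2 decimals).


Each row occupies 119 * 4 = 476 bytes and starts on a line boundary, so it spans ceil(476 / 64) = 8 cache lines.
Row-major traversal misses (one per line touched): 58 * ceil(119 * 4 / 64) = 464
Column-major traversal misses (no reuse, every access misses): 58 * 119 = 6902
Ratio = 6902 / 464 = 14.88

14.88


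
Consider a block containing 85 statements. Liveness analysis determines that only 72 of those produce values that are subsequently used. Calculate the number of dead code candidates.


Dead code = total statements - live definitions
= 85 - 72 = 13

13


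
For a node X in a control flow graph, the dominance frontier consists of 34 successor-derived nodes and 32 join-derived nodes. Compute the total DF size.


DF(X) = direct successor contributions + join point contributions
= 34 + 32 = 66

66


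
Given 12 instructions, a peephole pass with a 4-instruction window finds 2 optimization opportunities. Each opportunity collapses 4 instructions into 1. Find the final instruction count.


Each match removes 3 instructions.
Total removed = 2 * 3 = 6
Remaining = 12 - 6 = 6

6


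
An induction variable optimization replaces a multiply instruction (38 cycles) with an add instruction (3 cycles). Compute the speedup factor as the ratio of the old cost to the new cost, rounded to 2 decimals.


Ratio = mult_cost / add_cost = 38 / 3 = 12.67

12.67


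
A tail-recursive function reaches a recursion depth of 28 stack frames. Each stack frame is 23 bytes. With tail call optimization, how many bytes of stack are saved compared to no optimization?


Without TCO: 28 * 23 = 644 bytes
With TCO: reuse 1 frame = 23 bytes
Savings = 644 - 23 = 621

621


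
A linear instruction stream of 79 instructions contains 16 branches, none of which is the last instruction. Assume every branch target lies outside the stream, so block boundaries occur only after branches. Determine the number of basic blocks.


With no in-sequence branch targets, the leaders are the first instruction plus the instruction after each branch.
Number of basic blocks = branches + 1
= 16 + 1 = 17

17


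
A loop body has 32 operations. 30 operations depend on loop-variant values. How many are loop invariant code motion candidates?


Invariant candidates = total - loop-dependent
= 32 - 30 = 2

2


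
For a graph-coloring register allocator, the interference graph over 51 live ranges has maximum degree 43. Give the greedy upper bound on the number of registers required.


Greedy coloring never needs more than (max_degree + 1) colors: when coloring a vertex, at most max_degree neighbors are already colored.
Upper bound = 43 + 1 = 44

44


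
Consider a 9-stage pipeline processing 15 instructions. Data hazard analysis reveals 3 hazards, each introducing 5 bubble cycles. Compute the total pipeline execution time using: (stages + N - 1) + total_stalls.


Base cycles = 9 + 15 - 1 = 23
Total stalls = 3 * 5 = 15
Total = 23 + 15 = 38

38


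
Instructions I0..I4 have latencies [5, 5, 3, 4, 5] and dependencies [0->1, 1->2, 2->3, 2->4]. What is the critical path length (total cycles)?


Compute longest path through dependency graph: dist(Ik) = max over predecessors of dist + latency(Ik).
dist(I0) = latency 5 = 5
dist(I1) = dist(I0) + 5 = 5 + 5 = 10
dist(I2) = dist(I1) + 3 = 10 + 3 = 13
dist(I3) = dist(I2) + 4 = 13 + 4 = 17
dist(I4) = dist(I2) + 5 = 13 + 5 = 18
Critical path = max dist = 18

18


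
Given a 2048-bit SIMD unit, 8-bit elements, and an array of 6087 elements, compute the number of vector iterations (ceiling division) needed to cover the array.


Width = 2048 / 8 = 256 elements per vector op
Iterations = ceil(6087 / 256) = 24

24


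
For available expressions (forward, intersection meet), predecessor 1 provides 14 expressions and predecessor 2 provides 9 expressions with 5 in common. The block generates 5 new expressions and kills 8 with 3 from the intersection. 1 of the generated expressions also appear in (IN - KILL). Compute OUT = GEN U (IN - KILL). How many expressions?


IN = intersection of predecessors = 5
IN - KILL = 5 - 3 = 2
|OUT| = |GEN| + |IN - KILL| - |GEN ∩ (IN - KILL)| = 5 + 2 - 1 = 6

6


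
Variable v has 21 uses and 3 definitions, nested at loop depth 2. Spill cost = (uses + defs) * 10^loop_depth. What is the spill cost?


uses + defs = 21 + 3 = 24
10^2 = 100
Spill cost = 24 * 100 = 2400

2400


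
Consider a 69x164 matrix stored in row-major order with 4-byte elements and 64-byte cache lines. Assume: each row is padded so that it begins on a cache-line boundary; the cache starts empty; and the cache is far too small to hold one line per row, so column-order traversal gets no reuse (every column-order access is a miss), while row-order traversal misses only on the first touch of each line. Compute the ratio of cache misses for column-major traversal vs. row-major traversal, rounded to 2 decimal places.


Each row occupies 164 * 4 = 656 bytes and starts on a line boundary, so it spans ceil(656 / 64) = 11 cache lines.
Row-major traversal misses (one per line touched): 69 * ceil(164 * 4 / 64) = 759
Column-major traversal misses (no reuse, every access misses): 69 * 164 = 11316
Ratio = 11316 / 759 = 14.91

14.91


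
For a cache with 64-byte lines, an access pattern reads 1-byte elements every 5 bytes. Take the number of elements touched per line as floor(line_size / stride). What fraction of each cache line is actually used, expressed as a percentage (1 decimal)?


Elements per cache line = floor(64 / 5) = 12
Bytes used = 12 * 1 = 12
Utilization = 12 / 64 * 100 = 18.8%

18.8


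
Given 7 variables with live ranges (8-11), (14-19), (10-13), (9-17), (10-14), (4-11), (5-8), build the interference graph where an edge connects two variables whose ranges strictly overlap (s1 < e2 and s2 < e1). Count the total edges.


Check all pairs for overlapping intervals.
Two intervals (s1,e1) and (s2,e2) overlap if s1 < e2 and s2 < e1.
v0 (8-11) vs v1..v6: overlaps v2, v3, v4, v5 -> 4
v1 (14-19) vs v2..v6: overlaps v3 -> 1
v2 (10-13) vs v3..v6: overlaps v3, v4, v5 -> 3
v3 (9-17) vs v4..v6: overlaps v4, v5 -> 2
v4 (10-14) vs v5..v6: overlaps v5 -> 1
v5 (4-11) vs v6: overlaps v6 -> 1
Total overlapping pairs = 4 + 1 + 3 + 2 + 1 + 1 = 12

12


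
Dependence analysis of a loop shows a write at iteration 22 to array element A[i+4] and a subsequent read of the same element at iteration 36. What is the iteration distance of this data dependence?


Distance = read iteration - write iteration
= 36 - 22 = 14

14


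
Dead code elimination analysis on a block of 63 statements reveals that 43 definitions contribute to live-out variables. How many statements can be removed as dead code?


Dead code = total statements - live definitions
= 63 - 43 = 20

20


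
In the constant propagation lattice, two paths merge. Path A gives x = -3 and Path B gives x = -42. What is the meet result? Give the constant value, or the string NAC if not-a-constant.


Meet operation: if both paths give the same constant, result is that constant; if they differ, result is NAC (not-a-constant).
Path A: -3, Path B: -42 -> differ
Result: not-a-constant -> NAC

NAC


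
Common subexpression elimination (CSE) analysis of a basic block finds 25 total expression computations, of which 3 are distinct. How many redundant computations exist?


CSE count = total expressions - unique expressions
= 25 - 3 = 22

22


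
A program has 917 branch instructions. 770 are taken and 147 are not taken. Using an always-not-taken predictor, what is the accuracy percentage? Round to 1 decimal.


Predictor: always-not-taken
Correct predictions = 147
Accuracy = 147 / 917 * 100 = 16.0%

16.0


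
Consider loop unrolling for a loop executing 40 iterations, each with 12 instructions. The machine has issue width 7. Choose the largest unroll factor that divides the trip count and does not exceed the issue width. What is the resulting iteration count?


Largest divisor of 40 <= 7 is 5
New iterations = 40 / 5 = 8

8


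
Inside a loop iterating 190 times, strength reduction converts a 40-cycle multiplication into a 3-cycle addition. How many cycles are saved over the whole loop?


Per-iteration saving = 40 - 3 = 37
Total saved = 190 * 37 = 7030

7030


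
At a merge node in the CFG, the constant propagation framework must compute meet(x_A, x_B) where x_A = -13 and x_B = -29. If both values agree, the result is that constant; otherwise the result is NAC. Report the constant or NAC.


Meet operation: if both paths give the same constant, result is that constant; if they differ, result is NAC (not-a-constant).
Path A: -13, Path B: -29 -> differ
Result: not-a-constant -> NAC

NAC


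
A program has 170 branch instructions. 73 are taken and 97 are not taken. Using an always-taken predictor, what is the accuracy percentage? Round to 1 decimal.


Predictor: always-taken
Correct predictions = 73
Accuracy = 73 / 170 * 100 = 42.9%

42.9


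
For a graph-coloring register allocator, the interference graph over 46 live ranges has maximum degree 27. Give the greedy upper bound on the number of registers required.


Greedy coloring never needs more than (max_degree + 1) colors: when coloring a vertex, at most max_degree neighbors are already colored.
Upper bound = 27 + 1 = 28

28


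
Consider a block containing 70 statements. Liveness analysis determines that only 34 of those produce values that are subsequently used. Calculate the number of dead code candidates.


Dead code = total statements - live definitions
= 70 - 34 = 36

36


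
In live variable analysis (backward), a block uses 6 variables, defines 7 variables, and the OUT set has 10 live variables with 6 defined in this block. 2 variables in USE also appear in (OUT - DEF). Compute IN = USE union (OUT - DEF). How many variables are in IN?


OUT - DEF: 10 - 6 = 4
|IN| = |USE| + |OUT - DEF| - |USE ∩ (OUT - DEF)| = 6 + 4 - 2 = 8

8


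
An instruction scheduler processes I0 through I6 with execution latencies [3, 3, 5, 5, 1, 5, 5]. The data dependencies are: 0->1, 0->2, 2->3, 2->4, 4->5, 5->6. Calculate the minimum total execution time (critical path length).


Compute longest path through dependency graph: dist(Ik) = max over predecessors of dist + latency(Ik).
dist(I0) = latency 3 = 3
dist(I1) = dist(I0) + 3 = 3 + 3 = 6
dist(I2) = dist(I0) + 5 = 3 + 5 = 8
dist(I3) = dist(I2) + 5 = 8 + 5 = 13
dist(I4) = dist(I2) + 1 = 8 + 1 = 9
dist(I5) = dist(I4) + 5 = 9 + 5 = 14
dist(I6) = dist(I5) + 5 = 14 + 5 = 19
Critical path = max dist = 19

19


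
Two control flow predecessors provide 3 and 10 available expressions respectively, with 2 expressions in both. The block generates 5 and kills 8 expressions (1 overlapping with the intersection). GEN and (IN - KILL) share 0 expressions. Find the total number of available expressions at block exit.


IN = intersection of predecessors = 2
IN - KILL = 2 - 1 = 1
|OUT| = |GEN| + |IN - KILL| - |GEN ∩ (IN - KILL)| = 5 + 1 - 0 = 6

6


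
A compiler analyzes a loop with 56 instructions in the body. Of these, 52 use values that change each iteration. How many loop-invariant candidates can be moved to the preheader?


Invariant candidates = total - loop-dependent
= 56 - 52 = 4

4


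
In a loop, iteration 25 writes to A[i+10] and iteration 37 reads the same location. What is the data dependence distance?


Distance = read iteration - write iteration
= 37 - 25 = 12

12


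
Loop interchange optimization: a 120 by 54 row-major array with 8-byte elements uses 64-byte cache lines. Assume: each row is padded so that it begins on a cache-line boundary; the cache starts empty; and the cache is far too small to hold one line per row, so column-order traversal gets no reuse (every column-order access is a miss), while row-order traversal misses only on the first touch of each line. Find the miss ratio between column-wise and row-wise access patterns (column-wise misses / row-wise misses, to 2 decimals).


Each row occupies 54 * 8 = 432 bytes and starts on a line boundary, so it spans ceil(432 / 64) = 7 cache lines.
Row-major traversal misses (one per line touched): 120 * ceil(54 * 8 / 64) = 840
Column-major traversal misses (no reuse, every access misses): 120 * 54 = 6480
Ratio = 6480 / 840 = 7.71

7.71


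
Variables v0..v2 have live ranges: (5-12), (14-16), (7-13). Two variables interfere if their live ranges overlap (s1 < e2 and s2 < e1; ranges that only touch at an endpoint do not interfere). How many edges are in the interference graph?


Check all pairs for overlapping intervals.
Two intervals (s1,e1) and (s2,e2) overlap if s1 < e2 and s2 < e1.
v0 (5-12) vs v1..v2: overlaps v2 -> 1
v1 (14-16) vs v2: overlaps none -> 0
Total overlapping pairs = 1 + 0 = 1

1


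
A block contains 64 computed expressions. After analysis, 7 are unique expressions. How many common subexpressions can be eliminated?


CSE count = total expressions - unique expressions
= 64 - 7 = 57

57


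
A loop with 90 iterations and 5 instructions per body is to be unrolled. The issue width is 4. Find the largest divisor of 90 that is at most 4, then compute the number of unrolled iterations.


Largest divisor of 90 <= 4 is 3
New iterations = 90 / 3 = 30

30


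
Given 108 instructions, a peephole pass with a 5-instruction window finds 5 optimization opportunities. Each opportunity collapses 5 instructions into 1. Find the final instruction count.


Each match removes 4 instructions.
Total removed = 5 * 4 = 20
Remaining = 108 - 20 = 88

88


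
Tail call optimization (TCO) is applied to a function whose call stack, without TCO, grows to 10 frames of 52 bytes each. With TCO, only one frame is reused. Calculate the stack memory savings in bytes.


Without TCO: 10 * 52 = 520 bytes
With TCO: reuse 1 frame = 52 bytes
Savings = 520 - 52 = 468

468


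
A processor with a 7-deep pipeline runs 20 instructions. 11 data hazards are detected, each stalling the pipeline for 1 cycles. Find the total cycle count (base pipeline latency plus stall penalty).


Base cycles = 7 + 20 - 1 = 26
Total stalls = 11 * 1 = 11
Total = 26 + 11 = 37

37


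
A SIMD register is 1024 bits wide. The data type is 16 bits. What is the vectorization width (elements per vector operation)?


Width = SIMD bits / data type bits
= 1024 / 16 = 64

64


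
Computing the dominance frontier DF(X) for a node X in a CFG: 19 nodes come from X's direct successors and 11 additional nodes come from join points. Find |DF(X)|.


DF(X) = direct successor contributions + join point contributions
= 19 + 11 = 30

30


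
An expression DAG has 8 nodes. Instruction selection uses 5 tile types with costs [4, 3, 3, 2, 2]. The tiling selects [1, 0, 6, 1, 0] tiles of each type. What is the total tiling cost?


Total cost = sum(count_i * cost_i)
= 1*4 + 0*3 + 6*3 + 1*2 + 0*2
= 24

24


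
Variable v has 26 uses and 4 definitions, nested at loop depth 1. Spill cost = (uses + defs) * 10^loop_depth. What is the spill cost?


uses + defs = 26 + 4 = 30
10^1 = 10
Spill cost = 30 * 10 = 300

300


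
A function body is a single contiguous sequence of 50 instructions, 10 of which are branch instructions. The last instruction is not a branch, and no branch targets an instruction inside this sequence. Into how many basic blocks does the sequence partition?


With no in-sequence branch targets, the leaders are the first instruction plus the instruction after each branch.
Number of basic blocks = branches + 1
= 10 + 1 = 11

11


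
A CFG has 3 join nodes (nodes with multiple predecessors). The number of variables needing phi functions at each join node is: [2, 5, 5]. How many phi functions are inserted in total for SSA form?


Total phi functions = sum of phi functions at each join node
= 2 + 5 + 5 = 12

12


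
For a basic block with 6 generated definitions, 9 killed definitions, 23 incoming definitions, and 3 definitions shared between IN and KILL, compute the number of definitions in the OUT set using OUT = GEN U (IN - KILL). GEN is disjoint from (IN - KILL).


IN - KILL: 23 - 3 = 20 surviving definitions
OUT = GEN + surviving = 6 + 20 = 26

26


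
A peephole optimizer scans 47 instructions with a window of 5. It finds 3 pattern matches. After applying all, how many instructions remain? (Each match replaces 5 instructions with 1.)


Each match removes 4 instructions.
Total removed = 3 * 4 = 12
Remaining = 47 - 12 = 35

35


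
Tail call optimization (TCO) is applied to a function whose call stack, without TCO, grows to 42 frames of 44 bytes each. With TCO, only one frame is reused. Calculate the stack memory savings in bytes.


Without TCO: 42 * 44 = 1848 bytes
With TCO: reuse 1 frame = 44 bytes
Savings = 1848 - 44 = 1804

1804


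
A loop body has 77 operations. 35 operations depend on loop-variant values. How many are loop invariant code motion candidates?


Invariant candidates = total - loop-dependent
= 77 - 35 = 42

42


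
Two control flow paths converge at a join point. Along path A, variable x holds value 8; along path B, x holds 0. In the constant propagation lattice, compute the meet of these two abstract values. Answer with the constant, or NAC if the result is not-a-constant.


Meet operation: if both paths give the same constant, result is that constant; if they differ, result is NAC (not-a-constant).
Path A: 8, Path B: 0 -> differ
Result: not-a-constant -> NAC

NAC


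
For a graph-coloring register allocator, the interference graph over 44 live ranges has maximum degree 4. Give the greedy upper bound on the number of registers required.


Greedy coloring never needs more than (max_degree + 1) colors: when coloring a vertex, at most max_degree neighbors are already colored.
Upper bound = 4 + 1 = 5

5


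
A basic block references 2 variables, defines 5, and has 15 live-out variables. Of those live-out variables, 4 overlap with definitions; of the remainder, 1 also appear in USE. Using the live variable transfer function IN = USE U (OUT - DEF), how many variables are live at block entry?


OUT - DEF: 15 - 4 = 11
|IN| = |USE| + |OUT - DEF| - |USE ∩ (OUT - DEF)| = 2 + 11 - 1 = 12

12


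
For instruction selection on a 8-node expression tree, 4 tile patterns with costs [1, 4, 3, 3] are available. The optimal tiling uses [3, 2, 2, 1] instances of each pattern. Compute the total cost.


Total cost = sum(count_i * cost_i)
= 3*1 + 2*4 + 2*3 + 1*3
= 20

20


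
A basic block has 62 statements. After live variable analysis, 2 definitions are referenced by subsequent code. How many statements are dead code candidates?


Dead code = total statements - live definitions
= 62 - 2 = 60

60


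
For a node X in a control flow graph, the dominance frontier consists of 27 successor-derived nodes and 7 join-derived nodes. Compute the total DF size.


DF(X) = direct successor contributions + join point contributions
= 27 + 7 = 34

34


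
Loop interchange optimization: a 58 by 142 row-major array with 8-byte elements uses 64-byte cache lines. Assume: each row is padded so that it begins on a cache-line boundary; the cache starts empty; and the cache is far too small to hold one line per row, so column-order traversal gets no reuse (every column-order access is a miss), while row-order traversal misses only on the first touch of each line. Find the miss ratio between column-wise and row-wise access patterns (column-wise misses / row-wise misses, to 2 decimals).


Each row occupies 142 * 8 = 1136 bytes and starts on a line boundary, so it spans ceil(1136 / 64) = 18 cache lines.
Row-major traversal misses (one per line touched): 58 * ceil(142 * 8 / 64) = 1044
Column-major traversal misses (no reuse, every access misses): 58 * 142 = 8236
Ratio = 8236 / 1044 = 7.89

7.89


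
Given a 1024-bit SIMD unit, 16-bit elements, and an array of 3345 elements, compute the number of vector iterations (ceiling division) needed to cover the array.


Width = 1024 / 16 = 64 elements per vector op
Iterations = ceil(3345 / 64) = 53

53


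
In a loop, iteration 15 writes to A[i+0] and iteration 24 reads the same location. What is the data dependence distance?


Distance = read iteration - write iteration
= 24 - 15 = 9

9


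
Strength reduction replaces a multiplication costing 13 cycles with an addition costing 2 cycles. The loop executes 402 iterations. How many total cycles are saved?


Per-iteration saving = 13 - 2 = 11
Total saved = 402 * 11 = 4422

4422


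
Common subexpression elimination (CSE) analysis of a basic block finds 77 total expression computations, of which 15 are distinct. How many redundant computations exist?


CSE count = total expressions - unique expressions
= 77 - 15 = 62

62


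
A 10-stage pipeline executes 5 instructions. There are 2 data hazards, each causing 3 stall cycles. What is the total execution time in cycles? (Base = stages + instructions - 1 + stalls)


Base cycles = 10 + 5 - 1 = 14
Total stalls = 2 * 3 = 6
Total = 14 + 6 = 20

20


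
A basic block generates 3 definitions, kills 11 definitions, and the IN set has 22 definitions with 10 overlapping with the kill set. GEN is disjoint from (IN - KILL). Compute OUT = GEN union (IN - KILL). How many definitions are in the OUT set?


IN - KILL: 22 - 10 = 12 surviving definitions
OUT = GEN + surviving = 3 + 12 = 15

15


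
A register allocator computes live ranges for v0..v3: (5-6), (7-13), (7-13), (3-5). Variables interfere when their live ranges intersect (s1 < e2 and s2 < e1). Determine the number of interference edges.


Check all pairs for overlapping intervals.
Two intervals (s1,e1) and (s2,e2) overlap if s1 < e2 and s2 < e1.
v0 (5-6) vs v1..v3: overlaps none -> 0
v1 (7-13) vs v2..v3: overlaps v2 -> 1
v2 (7-13) vs v3: overlaps none -> 0
Total overlapping pairs = 0 + 1 + 0 = 1

1


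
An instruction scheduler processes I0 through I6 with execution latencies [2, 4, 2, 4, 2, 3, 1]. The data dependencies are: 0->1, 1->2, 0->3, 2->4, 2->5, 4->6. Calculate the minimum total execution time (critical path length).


Compute longest path through dependency graph: dist(Ik) = max over predecessors of dist + latency(Ik).
dist(I0) = latency 2 = 2
dist(I1) = dist(I0) + 4 = 2 + 4 = 6
dist(I2) = dist(I1) + 2 = 6 + 2 = 8
dist(I3) = dist(I0) + 4 = 2 + 4 = 6
dist(I4) = dist(I2) + 2 = 8 + 2 = 10
dist(I5) = dist(I2) + 3 = 8 + 3 = 11
dist(I6) = dist(I4) + 1 = 10 + 1 = 11
Critical path = max dist = 11

11


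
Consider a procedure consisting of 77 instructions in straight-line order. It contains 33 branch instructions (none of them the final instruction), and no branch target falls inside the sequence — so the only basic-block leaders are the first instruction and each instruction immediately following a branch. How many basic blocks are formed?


With no in-sequence branch targets, the leaders are the first instruction plus the instruction after each branch.
Number of basic blocks = branches + 1
= 33 + 1 = 34

34


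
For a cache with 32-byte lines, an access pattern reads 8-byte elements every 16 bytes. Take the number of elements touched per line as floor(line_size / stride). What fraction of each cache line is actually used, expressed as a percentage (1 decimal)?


Elements per cache line = floor(32 / 16) = 2
Bytes used = 2 * 8 = 16
Utilization = 16 / 32 * 100 = 50.0%

50.0


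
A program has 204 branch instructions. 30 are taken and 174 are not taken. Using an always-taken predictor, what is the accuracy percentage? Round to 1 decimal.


Predictor: always-taken
Correct predictions = 30
Accuracy = 30 / 204 * 100 = 14.7%

14.7


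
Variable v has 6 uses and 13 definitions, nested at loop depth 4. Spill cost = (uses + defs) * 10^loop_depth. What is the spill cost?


uses + defs = 6 + 13 = 19
10^4 = 10000
Spill cost = 19 * 10000 = 190000

190000


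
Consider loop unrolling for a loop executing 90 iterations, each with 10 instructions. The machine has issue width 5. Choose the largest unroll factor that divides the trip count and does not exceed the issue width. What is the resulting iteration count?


Largest divisor of 90 <= 5 is 5
New iterations = 90 / 5 = 18

18


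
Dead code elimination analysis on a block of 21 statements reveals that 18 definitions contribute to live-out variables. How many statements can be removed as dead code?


Dead code = total statements - live definitions
= 21 - 18 = 3

3


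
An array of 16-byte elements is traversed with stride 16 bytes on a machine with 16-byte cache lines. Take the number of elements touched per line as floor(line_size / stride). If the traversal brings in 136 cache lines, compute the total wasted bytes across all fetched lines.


Elements per line = floor(16 / 16) = 1
Bytes used per line = 1 * 16 = 16
Wasted per line = 16 - 16 = 0
Total wasted = 0 * 136 = 0

0


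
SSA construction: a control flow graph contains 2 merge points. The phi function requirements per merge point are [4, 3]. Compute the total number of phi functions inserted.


Total phi functions = sum of phi functions at each join node
= 4 + 3 = 7

7


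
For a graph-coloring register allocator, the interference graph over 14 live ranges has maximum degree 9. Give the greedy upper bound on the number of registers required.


Greedy coloring never needs more than (max_degree + 1) colors: when coloring a vertex, at most max_degree neighbors are already colored.
Upper bound = 9 + 1 = 10

10


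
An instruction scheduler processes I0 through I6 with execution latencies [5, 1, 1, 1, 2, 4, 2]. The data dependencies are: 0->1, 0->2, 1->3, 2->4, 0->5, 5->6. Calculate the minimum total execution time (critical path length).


Compute longest path through dependency graph: dist(Ik) = max over predecessors of dist + latency(Ik).
dist(I0) = latency 5 = 5
dist(I1) = dist(I0) + 1 = 5 + 1 = 6
dist(I2) = dist(I0) + 1 = 5 + 1 = 6
dist(I3) = dist(I1) + 1 = 6 + 1 = 7
dist(I4) = dist(I2) + 2 = 6 + 2 = 8
dist(I5) = dist(I0) + 4 = 5 + 4 = 9
dist(I6) = dist(I5) + 2 = 9 + 2 = 11
Critical path = max dist = 11

11


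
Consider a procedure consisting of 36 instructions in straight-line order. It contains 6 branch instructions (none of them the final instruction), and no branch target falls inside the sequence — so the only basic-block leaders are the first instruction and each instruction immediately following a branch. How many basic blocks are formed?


With no in-sequence branch targets, the leaders are the first instruction plus the instruction after each branch.
Number of basic blocks = branches + 1
= 6 + 1 = 7

7


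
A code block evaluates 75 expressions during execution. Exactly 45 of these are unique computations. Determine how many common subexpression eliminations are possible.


CSE count = total expressions - unique expressions
= 75 - 45 = 30

30


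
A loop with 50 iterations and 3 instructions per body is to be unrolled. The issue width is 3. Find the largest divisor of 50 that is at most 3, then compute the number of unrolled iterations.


Largest divisor of 50 <= 3 is 2
New iterations = 50 / 2 = 25

25


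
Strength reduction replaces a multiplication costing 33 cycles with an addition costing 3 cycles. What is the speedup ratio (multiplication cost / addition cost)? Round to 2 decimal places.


Ratio = mult_cost / add_cost = 33 / 3 = 11.0

11.0


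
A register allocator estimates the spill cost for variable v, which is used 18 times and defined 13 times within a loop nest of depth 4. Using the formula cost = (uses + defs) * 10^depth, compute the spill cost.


uses + defs = 18 + 13 = 31
10^4 = 10000
Spill cost = 31 * 10000 = 310000

310000


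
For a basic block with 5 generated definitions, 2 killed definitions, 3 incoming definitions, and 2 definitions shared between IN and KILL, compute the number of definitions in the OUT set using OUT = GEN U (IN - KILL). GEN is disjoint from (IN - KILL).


IN - KILL: 3 - 2 = 1 surviving definitions
OUT = GEN + surviving = 5 + 1 = 6

6


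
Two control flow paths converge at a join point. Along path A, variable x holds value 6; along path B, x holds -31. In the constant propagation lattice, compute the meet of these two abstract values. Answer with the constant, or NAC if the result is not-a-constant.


Meet operation: if both paths give the same constant, result is that constant; if they differ, result is NAC (not-a-constant).
Path A: 6, Path B: -31 -> differ
Result: not-a-constant -> NAC

NAC


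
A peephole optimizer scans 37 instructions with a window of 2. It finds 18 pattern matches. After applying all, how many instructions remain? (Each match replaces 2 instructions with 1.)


Each match removes 1 instructions.
Total removed = 18 * 1 = 18
Remaining = 37 - 18 = 19

19


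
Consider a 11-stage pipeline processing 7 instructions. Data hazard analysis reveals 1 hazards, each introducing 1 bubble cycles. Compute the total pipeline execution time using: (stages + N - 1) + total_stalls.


Base cycles = 11 + 7 - 1 = 17
Total stalls = 1 * 1 = 1
Total = 17 + 1 = 18

18
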